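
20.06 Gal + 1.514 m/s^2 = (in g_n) 0.1748. Check: 1 Gal = 0.01 m/s^2, so 20.06 Gal = 20.06 * 0.01 = 0.2006 m/s^2. 1.514 m/s^2 is already in m/s^2. Sum: 0.2006 + 1.514 = 1.7146 m/s^2. 1 g_n = 9.80665 m/s^2, so 1.7146 m/s^2 = 1.7146 / 9.80665 = 0.17484054 g_n ≈ 0.1748 g_n (4 s.f.).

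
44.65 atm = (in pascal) 1 atm = 101325 Pa, so 44.65 atm = 44.65 * 101325 = 4524161.2 Pa. 4524161.2 Pa = 4524161.2 pascal ≈ 4.524e+06 pascal (4 s.f.). Final answer: 4.524e+06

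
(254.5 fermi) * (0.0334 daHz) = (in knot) 1.652e-13. Check: 1 fermi = 1e-15 m, so 254.5 fermi = 254.5 * 1e-15 = 2.545e-13 m. 1 daHz = 10 Hz, so 0.0334 daHz = 0.0334 * 10 = 0.334 Hz. Combine: 2.545e-13 m * 0.334 Hz = 8.5003e-14 m/s. 1 knot = 0.51444444 m/s, so 8.5003e-14 m/s = 8.5003e-14 / 0.51444444 = 1.6523261e-13 knot ≈ 1.652e-13 knot (4 s.f.).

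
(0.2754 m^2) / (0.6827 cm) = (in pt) 0.2754 m^2 is already in m^2. 1 cm = 0.01 m, so 0.6827 cm = 0.6827 * 0.01 = 0.006827 m. Combine: 0.2754 m^2 / 0.006827 m = 40.339827 m. 1 pt = 0.00035277778 m, so 40.339827 m = 40.339827 / 0.00035277778 = 114349.12 pt ≈ 1.143e+05 pt (4 s.f.). Final answer: 1.143e+05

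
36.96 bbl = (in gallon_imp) 1293. Check: 1 bbl = 0.15898729 m^3, so 36.96 bbl = 36.96 * 0.15898729 = 5.8761704 m^3. 1 gallon_imp = 0.00454609 m^3, so 5.8761704 m^3 = 5.8761704 / 0.00454609 = 1292.5768 gallon_imp ≈ 1293 gallon_imp (4 s.f.).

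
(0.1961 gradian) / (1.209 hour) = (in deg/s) 4.055e-05. Check: 1 gradian = 0.015707963 rad, so 0.1961 gradian = 0.1961 * 0.015707963 = 0.0030803316 rad. 1 hour = 3600 s, so 1.209 hour = 1.209 * 3600 = 4352.4 s. Combine: 0.0030803316 rad / 4352.4 s = 7.0773173e-07 rad/s. 1 deg/s = 0.017453293 rad/s, so 7.0773173e-07 rad/s = 7.0773173e-07 / 0.017453293 = 4.0550041e-05 deg/s ≈ 4.055e-05 deg/s (4 s.f.).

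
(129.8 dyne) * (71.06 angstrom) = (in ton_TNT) 2.204e-21. Check: 1 dyne = 1e-05 N, so 129.8 dyne = 129.8 * 1e-05 = 0.001298 N. 1 angstrom = 1e-10 m, so 71.06 angstrom = 71.06 * 1e-10 = 7.106e-09 m. Combine: 0.001298 N * 7.106e-09 m = 9.223588e-12 J. 1 ton_TNT = 4.184e+09 J, so 9.223588e-12 J = 9.223588e-12 / 4.184e+09 = 2.2044904e-21 ton_TNT ≈ 2.204e-21 ton_TNT (4 s.f.).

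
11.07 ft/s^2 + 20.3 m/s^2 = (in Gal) 1 ft/s^2 = 0.3048 m/s^2, so 11.07 ft/s^2 = 11.07 * 0.3048 = 3.374136 m/s^2. 20.3 m/s^2 is already in m/s^2. Sum: 3.374136 + 20.3 = 23.674136 m/s^2. 1 Gal = 0.01 m/s^2, so 23.674136 m/s^2 = 23.674136 / 0.01 = 2367.4136 Gal ≈ 2367 Gal (4 s.f.). Final answer: 2367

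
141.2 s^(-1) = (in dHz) 1412. Check: 141.2 s^(-1) = 141.2 Hz. 1 dHz = 0.1 Hz, so 141.2 Hz = 141.2 / 0.1 = 1412 dHz.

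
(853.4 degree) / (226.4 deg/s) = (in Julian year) 1.194e-07. Check: 1 degree = 0.017453293 rad, so 853.4 degree = 853.4 * 0.017453293 = 14.89464 rad. 1 deg/s = 0.017453293 rad/s, so 226.4 deg/s = 226.4 * 0.017453293 = 3.9514254 rad/s. Combine: 14.89464 rad / 3.9514254 rad/s = 3.7694346 s. 1 Julian year = 31557600 s, so 3.7694346 s = 3.7694346 / 31557600 = 1.1944618e-07 Julian year ≈ 1.194e-07 Julian year (4 s.f.).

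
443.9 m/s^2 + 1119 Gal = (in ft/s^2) 443.9 m/s^2 is already in m/s^2. 1 Gal = 0.01 m/s^2, so 1119 Gal = 1119 * 0.01 = 11.19 m/s^2. Sum: 443.9 + 11.19 = 455.09 m/s^2. 1 ft/s^2 = 0.3048 m/s^2, so 455.09 m/s^2 = 455.09 / 0.3048 = 1493.0774 ft/s^2 ≈ 1493 ft/s^2 (4 s.f.). Final answer: 1493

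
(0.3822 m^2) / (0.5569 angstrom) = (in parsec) 0.3822 m^2 is already in m^2. 1 angstrom = 1e-10 m, so 0.5569 angstrom = 0.5569 * 1e-10 = 5.569e-11 m. Combine: 0.3822 m^2 / 5.569e-11 m = 6.8629916e+09 m. 1 parsec = 3.0856776e+16 m, so 6.8629916e+09 m = 6.8629916e+09 / 3.0856776e+16 = 2.2241441e-07 parsec ≈ 2.224e-07 parsec (4 s.f.). Final answer: 2.224e-07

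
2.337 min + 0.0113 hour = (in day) 1 min = 60 s, so 2.337 min = 2.337 * 60 = 140.22 s. 1 hour = 3600 s, so 0.0113 hour = 0.0113 * 3600 = 40.68 s. Sum: 140.22 + 40.68 = 180.9 s. 1 day = 86400 s, so 180.9 s = 180.9 / 86400 = 0.00209375 day ≈ 0.002094 day (4 s.f.). Final answer: 0.002094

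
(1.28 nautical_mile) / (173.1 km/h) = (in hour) 1 nautical_mile = 1852 m, so 1.28 nautical_mile = 1.28 * 1852 = 2370.56 m. 1 km/h = 0.27777778 m/s, so 173.1 km/h = 173.1 * 0.27777778 = 48.083333 m/s. Combine: 2370.56 m / 48.083333 m/s = 49.301075 s. 1 hour = 3600 s, so 49.301075 s = 49.301075 / 3600 = 0.013694743 hour ≈ 0.01369 hour (4 s.f.). Final answer: 0.01369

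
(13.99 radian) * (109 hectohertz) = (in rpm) 13.99 radian = 13.99 rad. 1 hectohertz = 100 Hz, so 109 hectohertz = 109 * 100 = 10900 Hz. Combine: 13.99 rad * 10900 Hz = 152491 rad/s. 1 rpm = 0.10471976 rad/s, so 152491 rad/s = 152491 / 0.10471976 = 1456181.8 rpm ≈ 1.456e+06 rpm (4 s.f.). Final answer: 1.456e+06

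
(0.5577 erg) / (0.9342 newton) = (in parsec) 1 erg = 1e-07 J, so 0.5577 erg = 0.5577 * 1e-07 = 5.577e-08 J. 0.9342 newton = 0.9342 N. Combine: 5.577e-08 J / 0.9342 N = 5.9698137e-08 m. 1 parsec = 3.0856776e+16 m, so 5.9698137e-08 m = 5.9698137e-08 / 3.0856776e+16 = 1.9346849e-24 parsec ≈ 1.935e-24 parsec (4 s.f.). Final answer: 1.935e-24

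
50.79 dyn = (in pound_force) 1 dyn = 1e-05 N, so 50.79 dyn = 50.79 * 1e-05 = 0.0005079 N. 1 pound_force = 4.4482216 N, so 0.0005079 N = 0.0005079 / 4.4482216 = 0.00011418046 pound_force ≈ 0.0001142 pound_force (4 s.f.). Final answer: 0.0001142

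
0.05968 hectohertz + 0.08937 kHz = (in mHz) 9.534e+04. Check: 1 hectohertz = 100 Hz, so 0.05968 hectohertz = 0.05968 * 100 = 5.968 Hz. 1 kHz = 1000 Hz, so 0.08937 kHz = 0.08937 * 1000 = 89.37 Hz. Sum: 5.968 + 89.37 = 95.338 Hz. 1 mHz = 0.001 Hz, so 95.338 Hz = 95.338 / 0.001 = 95338 mHz ≈ 9.534e+04 mHz (4 s.f.).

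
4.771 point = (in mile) 1 point = 0.00035277778 m, so 4.771 point = 4.771 * 0.00035277778 = 0.0016831028 m. 1 mile = 1609.344 m, so 0.0016831028 m = 0.0016831028 / 1609.344 = 1.0458316e-06 mile ≈ 1.046e-06 mile (4 s.f.). Final answer: 1.046e-06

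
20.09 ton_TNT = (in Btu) 1 ton_TNT = 4.184e+09 J, so 20.09 ton_TNT = 20.09 * 4.184e+09 = 8.405656e+10 J. 1 Btu = 1055.0559 J, so 8.405656e+10 J = 8.405656e+10 / 1055.0559 = 79670247 Btu ≈ 7.967e+07 Btu (4 s.f.). Final answer: 7.967e+07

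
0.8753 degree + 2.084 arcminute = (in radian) 1 degree = 0.017453293 rad, so 0.8753 degree = 0.8753 * 0.017453293 = 0.015276867 rad. 1 arcminute = 0.00029088821 rad, so 2.084 arcminute = 2.084 * 0.00029088821 = 0.00060621103 rad. Sum: 0.015276867 + 0.00060621103 = 0.015883078 rad. 0.015883078 rad = 0.015883078 radian ≈ 0.01588 radian (4 s.f.). Final answer: 0.01588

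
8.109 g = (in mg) 1 g = 0.001 kg, so 8.109 g = 8.109 * 0.001 = 0.008109 kg. 1 mg = 1e-06 kg, so 0.008109 kg = 0.008109 / 1e-06 = 8109 mg. Final answer: 8109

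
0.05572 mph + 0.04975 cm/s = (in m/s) 0.02541. Check: 1 mph = 0.44704 m/s, so 0.05572 mph = 0.05572 * 0.44704 = 0.024909069 m/s. 1 cm/s = 0.01 m/s, so 0.04975 cm/s = 0.04975 * 0.01 = 0.0004975 m/s. Sum: 0.024909069 + 0.0004975 = 0.025406569 m/s. Result: 0.025406569 m/s ≈ 0.02541 m/s (4 s.f.).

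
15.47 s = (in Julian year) 4.902e-07. Check: 1 Julian year = 31557600 s, so 15.47 s = 15.47 / 31557600 = 4.9021472e-07 Julian year ≈ 4.902e-07 Julian year (4 s.f.).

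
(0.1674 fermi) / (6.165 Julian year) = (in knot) 1 fermi = 1e-15 m, so 0.1674 fermi = 0.1674 * 1e-15 = 1.674e-16 m. 1 Julian year = 31557600 s, so 6.165 Julian year = 6.165 * 31557600 = 1.945526e+08 s. Combine: 1.674e-16 m / 1.945526e+08 s = 8.6043567e-25 m/s. 1 knot = 0.51444444 m/s, so 8.6043567e-25 m/s = 8.6043567e-25 / 0.51444444 = 1.6725531e-24 knot ≈ 1.673e-24 knot (4 s.f.). Final answer: 1.673e-24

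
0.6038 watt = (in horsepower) 0.6038 watt = 0.6038 W. 1 horsepower = 745.69987 W, so 0.6038 W = 0.6038 / 745.69987 = 0.00080970914 horsepower ≈ 0.0008097 horsepower (4 s.f.). Final answer: 0.0008097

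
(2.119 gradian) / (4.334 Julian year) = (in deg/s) 1.394e-08. Check: 1 gradian = 0.015707963 rad, so 2.119 gradian = 2.119 * 0.015707963 = 0.033285174 rad. 1 Julian year = 31557600 s, so 4.334 Julian year = 4.334 * 31557600 = 1.3677064e+08 s. Combine: 0.033285174 rad / 1.3677064e+08 s = 2.4336491e-10 rad/s. 1 deg/s = 0.017453293 rad/s, so 2.4336491e-10 rad/s = 2.4336491e-10 / 0.017453293 = 1.3943782e-08 deg/s ≈ 1.394e-08 deg/s (4 s.f.).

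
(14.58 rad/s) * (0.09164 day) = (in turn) 14.58 rad/s is already in rad/s. 1 day = 86400 s, so 0.09164 day = 0.09164 * 86400 = 7917.696 s. Combine: 14.58 rad/s * 7917.696 s = 115440.01 rad. 1 turn = 6.2831853 rad, so 115440.01 rad = 115440.01 / 6.2831853 = 18372.848 turn ≈ 1.837e+04 turn (4 s.f.). Final answer: 1.837e+04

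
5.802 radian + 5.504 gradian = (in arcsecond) 5.802 radian = 5.802 rad. 1 gradian = 0.015707963 rad, so 5.504 gradian = 5.504 * 0.015707963 = 0.08645663 rad. Sum: 5.802 + 0.08645663 = 5.8884566 rad. 1 arcsecond = 4.8481368e-06 rad, so 5.8884566 rad = 5.8884566 / 4.8481368e-06 = 1214581.4 arcsecond ≈ 1.215e+06 arcsecond (4 s.f.). Final answer: 1.215e+06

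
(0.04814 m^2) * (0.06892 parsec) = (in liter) 1.024e+17. Check: 0.04814 m^2 is already in m^2. 1 parsec = 3.0856776e+16 m, so 0.06892 parsec = 0.06892 * 3.0856776e+16 = 2.126649e+15 m. Combine: 0.04814 m^2 * 2.126649e+15 m = 1.0237688e+14 m^3. 1 liter = 0.001 m^3, so 1.0237688e+14 m^3 = 1.0237688e+14 / 0.001 = 1.0237688e+17 liter ≈ 1.024e+17 liter (4 s.f.).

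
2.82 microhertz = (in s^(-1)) 1 microhertz = 1e-06 Hz, so 2.82 microhertz = 2.82 * 1e-06 = 2.82e-06 Hz. 2.82e-06 Hz = 2.82e-06 s^(-1). Final answer: 2.82e-06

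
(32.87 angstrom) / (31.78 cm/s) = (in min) 1 angstrom = 1e-10 m, so 32.87 angstrom = 32.87 * 1e-10 = 3.287e-09 m. 1 cm/s = 0.01 m/s, so 31.78 cm/s = 31.78 * 0.01 = 0.3178 m/s. Combine: 3.287e-09 m / 0.3178 m/s = 1.0342983e-08 s. 1 min = 60 s, so 1.0342983e-08 s = 1.0342983e-08 / 60 = 1.7238305e-10 min ≈ 1.724e-10 min (4 s.f.). Final answer: 1.724e-10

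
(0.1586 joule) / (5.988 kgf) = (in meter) 0.002701. Check: 0.1586 joule = 0.1586 J. 1 kgf = 9.80665 N, so 5.988 kgf = 5.988 * 9.80665 = 58.72222 N. Combine: 0.1586 J / 58.72222 N = 0.0027008516 m. 0.0027008516 m = 0.0027008516 meter ≈ 0.002701 meter (4 s.f.).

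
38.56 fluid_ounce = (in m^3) 0.00114. Check: 1 fluid_ounce = 2.957353e-05 m^3, so 38.56 fluid_ounce = 38.56 * 2.957353e-05 = 0.0011403553 m^3. Result: 0.0011403553 m^3 ≈ 0.00114 m^3 (4 s.f.).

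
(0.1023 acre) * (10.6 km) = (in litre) 1 acre = 4046.8564 m^2, so 0.1023 acre = 0.1023 * 4046.8564 = 413.99341 m^2. 1 km = 1000 m, so 10.6 km = 10.6 * 1000 = 10600 m. Combine: 413.99341 m^2 * 10600 m = 4388330.2 m^3. 1 litre = 0.001 m^3, so 4388330.2 m^3 = 4388330.2 / 0.001 = 4.3883302e+09 litre ≈ 4.388e+09 litre (4 s.f.). Final answer: 4.388e+09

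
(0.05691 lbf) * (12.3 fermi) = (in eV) 1 lbf = 4.4482216 N, so 0.05691 lbf = 0.05691 * 4.4482216 = 0.25314829 N. 1 fermi = 1e-15 m, so 12.3 fermi = 12.3 * 1e-15 = 1.23e-14 m. Combine: 0.25314829 N * 1.23e-14 m = 3.113724e-15 J. 1 eV = 1.6021766e-19 J, so 3.113724e-15 J = 3.113724e-15 / 1.6021766e-19 = 19434.337 eV ≈ 1.943e+04 eV (4 s.f.). Final answer: 1.943e+04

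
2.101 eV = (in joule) 1 eV = 1.6021766e-19 J, so 2.101 eV = 2.101 * 1.6021766e-19 = 3.3661731e-19 J. 3.3661731e-19 J = 3.3661731e-19 joule ≈ 3.366e-19 joule (4 s.f.). Final answer: 3.366e-19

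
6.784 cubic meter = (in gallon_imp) 6.784 cubic meter = 6.784 m^3. 1 gallon_imp = 0.00454609 m^3, so 6.784 m^3 = 6.784 / 0.00454609 = 1492.2714 gallon_imp ≈ 1492 gallon_imp (4 s.f.). Final answer: 1492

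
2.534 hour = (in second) 9122. Check: 1 hour = 3600 s, so 2.534 hour = 2.534 * 3600 = 9122.4 s. 9122.4 s = 9122.4 second ≈ 9122 second (4 s.f.).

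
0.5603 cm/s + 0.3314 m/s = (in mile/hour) 1 cm/s = 0.01 m/s, so 0.5603 cm/s = 0.5603 * 0.01 = 0.005603 m/s. 0.3314 m/s is already in m/s. Sum: 0.005603 + 0.3314 = 0.337003 m/s. 1 mile/hour = 0.44704 m/s, so 0.337003 m/s = 0.337003 / 0.44704 = 0.75385424 mile/hour ≈ 0.7539 mile/hour (4 s.f.). Final answer: 0.7539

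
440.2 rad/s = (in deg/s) 2.522e+04. Check: 1 deg/s = 0.017453293 rad/s, so 440.2 rad/s = 440.2 / 0.017453293 = 25221.602 deg/s ≈ 2.522e+04 deg/s (4 s.f.).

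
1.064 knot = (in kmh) 1 knot = 0.51444444 m/s, so 1.064 knot = 1.064 * 0.51444444 = 0.54736889 m/s. 1 kmh = 0.27777778 m/s, so 0.54736889 m/s = 0.54736889 / 0.27777778 = 1.970528 kmh ≈ 1.971 kmh (4 s.f.). Final answer: 1.971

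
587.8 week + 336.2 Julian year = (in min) 1.828e+08. Check: 1 week = 604800 s, so 587.8 week = 587.8 * 604800 = 3.5550144e+08 s. 1 Julian year = 31557600 s, so 336.2 Julian year = 336.2 * 31557600 = 1.0609665e+10 s. Sum: 3.5550144e+08 + 1.0609665e+10 = 1.0965167e+10 s. 1 min = 60 s, so 1.0965167e+10 s = 1.0965167e+10 / 60 = 1.8275278e+08 min ≈ 1.828e+08 min (4 s.f.).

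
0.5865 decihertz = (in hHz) 0.0005865. Check: 1 decihertz = 0.1 Hz, so 0.5865 decihertz = 0.5865 * 0.1 = 0.05865 Hz. 1 hHz = 100 Hz, so 0.05865 Hz = 0.05865 / 100 = 0.0005865 hHz.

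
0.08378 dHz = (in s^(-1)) 0.008378. Check: 1 dHz = 0.1 Hz, so 0.08378 dHz = 0.08378 * 0.1 = 0.008378 Hz. 0.008378 Hz = 0.008378 s^(-1).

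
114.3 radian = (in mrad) 114.3 radian = 114.3 rad. 1 mrad = 0.001 rad, so 114.3 rad = 114.3 / 0.001 = 114300 mrad ≈ 1.143e+05 mrad (4 s.f.). Final answer: 1.143e+05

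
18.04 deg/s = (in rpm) 3.007. Check: 1 deg/s = 0.017453293 rad/s, so 18.04 deg/s = 18.04 * 0.017453293 = 0.3148574 rad/s. 1 rpm = 0.10471976 rad/s, so 0.3148574 rad/s = 0.3148574 / 0.10471976 = 3.0066667 rpm ≈ 3.007 rpm (4 s.f.).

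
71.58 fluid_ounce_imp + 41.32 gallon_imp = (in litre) 1 fluid_ounce_imp = 2.8413063e-05 m^3, so 71.58 fluid_ounce_imp = 71.58 * 2.8413063e-05 = 0.002033807 m^3. 1 gallon_imp = 0.00454609 m^3, so 41.32 gallon_imp = 41.32 * 0.00454609 = 0.18784444 m^3. Sum: 0.002033807 + 0.18784444 = 0.18987825 m^3. 1 litre = 0.001 m^3, so 0.18987825 m^3 = 0.18987825 / 0.001 = 189.87825 litre ≈ 189.9 litre (4 s.f.). Final answer: 189.9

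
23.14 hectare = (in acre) 1 hectare = 10000 m^2, so 23.14 hectare = 23.14 * 10000 = 231400 m^2. 1 acre = 4046.8564 m^2, so 231400 m^2 = 231400 / 4046.8564 = 57.180185 acre ≈ 57.18 acre (4 s.f.). Final answer: 57.18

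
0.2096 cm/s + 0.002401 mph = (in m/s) 1 cm/s = 0.01 m/s, so 0.2096 cm/s = 0.2096 * 0.01 = 0.002096 m/s. 1 mph = 0.44704 m/s, so 0.002401 mph = 0.002401 * 0.44704 = 0.001073343 m/s. Sum: 0.002096 + 0.001073343 = 0.003169343 m/s. Result: 0.003169343 m/s ≈ 0.003169 m/s (4 s.f.). Final answer: 0.003169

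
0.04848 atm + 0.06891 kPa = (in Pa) 1 atm = 101325 Pa, so 0.04848 atm = 0.04848 * 101325 = 4912.236 Pa. 1 kPa = 1000 Pa, so 0.06891 kPa = 0.06891 * 1000 = 68.91 Pa. Sum: 4912.236 + 68.91 = 4981.146 Pa. Result: 4981.146 Pa ≈ 4981 Pa (4 s.f.). Final answer: 4981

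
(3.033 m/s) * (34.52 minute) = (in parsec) 3.033 m/s is already in m/s. 1 minute = 60 s, so 34.52 minute = 34.52 * 60 = 2071.2 s. Combine: 3.033 m/s * 2071.2 s = 6281.9496 m. 1 parsec = 3.0856776e+16 m, so 6281.9496 m = 6281.9496 / 3.0856776e+16 = 2.0358412e-13 parsec ≈ 2.036e-13 parsec (4 s.f.). Final answer: 2.036e-13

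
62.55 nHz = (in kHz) 1 nHz = 1e-09 Hz, so 62.55 nHz = 62.55 * 1e-09 = 6.255e-08 Hz. 1 kHz = 1000 Hz, so 6.255e-08 Hz = 6.255e-08 / 1000 = 6.255e-11 kHz. Final answer: 6.255e-11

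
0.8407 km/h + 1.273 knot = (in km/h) 1 km/h = 0.27777778 m/s, so 0.8407 km/h = 0.8407 * 0.27777778 = 0.23352778 m/s. 1 knot = 0.51444444 m/s, so 1.273 knot = 1.273 * 0.51444444 = 0.65488778 m/s. Sum: 0.23352778 + 0.65488778 = 0.88841556 m/s. 1 km/h = 0.27777778 m/s, so 0.88841556 m/s = 0.88841556 / 0.27777778 = 3.198296 km/h ≈ 3.198 km/h (4 s.f.). Final answer: 3.198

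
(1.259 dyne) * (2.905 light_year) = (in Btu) 1 dyne = 1e-05 N, so 1.259 dyne = 1.259 * 1e-05 = 1.259e-05 N. 1 light_year = 9.4607305e+15 m, so 2.905 light_year = 2.905 * 9.4607305e+15 = 2.7483422e+16 m. Combine: 1.259e-05 N * 2.7483422e+16 m = 3.4601628e+11 J. 1 Btu = 1055.0559 J, so 3.4601628e+11 J = 3.4601628e+11 / 1055.0559 = 3.2796016e+08 Btu ≈ 3.28e+08 Btu (4 s.f.). Final answer: 3.28e+08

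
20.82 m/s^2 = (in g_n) 2.123. Check: 1 g_n = 9.80665 m/s^2, so 20.82 m/s^2 = 20.82 / 9.80665 = 2.1230492 g_n ≈ 2.123 g_n (4 s.f.).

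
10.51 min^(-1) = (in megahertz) 1 min^(-1) = 0.016666667 Hz, so 10.51 min^(-1) = 10.51 * 0.016666667 = 0.17516667 Hz. 1 megahertz = 1000000 Hz, so 0.17516667 Hz = 0.17516667 / 1000000 = 1.7516667e-07 megahertz ≈ 1.752e-07 megahertz (4 s.f.). Final answer: 1.752e-07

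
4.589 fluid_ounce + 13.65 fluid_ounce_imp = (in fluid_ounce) 1 fluid_ounce = 2.957353e-05 m^3, so 4.589 fluid_ounce = 4.589 * 2.957353e-05 = 0.00013571293 m^3. 1 fluid_ounce_imp = 2.8413063e-05 m^3, so 13.65 fluid_ounce_imp = 13.65 * 2.8413063e-05 = 0.0003878383 m^3. Sum: 0.00013571293 + 0.0003878383 = 0.00052355123 m^3. 1 fluid_ounce = 2.957353e-05 m^3, so 0.00052355123 m^3 = 0.00052355123 / 2.957353e-05 = 17.703373 fluid_ounce ≈ 17.7 fluid_ounce (4 s.f.). Final answer: 17.7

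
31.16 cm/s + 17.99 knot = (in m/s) 9.566. Check: 1 cm/s = 0.01 m/s, so 31.16 cm/s = 31.16 * 0.01 = 0.3116 m/s. 1 knot = 0.51444444 m/s, so 17.99 knot = 17.99 * 0.51444444 = 9.2548556 m/s. Sum: 0.3116 + 9.2548556 = 9.5664556 m/s. Result: 9.5664556 m/s ≈ 9.566 m/s (4 s.f.).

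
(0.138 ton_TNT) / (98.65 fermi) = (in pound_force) 1 ton_TNT = 4.184e+09 J, so 0.138 ton_TNT = 0.138 * 4.184e+09 = 5.77392e+08 J. 1 fermi = 1e-15 m, so 98.65 fermi = 98.65 * 1e-15 = 9.865e-14 m. Combine: 5.77392e+08 J / 9.865e-14 m = 5.8529346e+21 N. 1 pound_force = 4.4482216 N, so 5.8529346e+21 N = 5.8529346e+21 / 4.4482216 = 1.315792e+21 pound_force ≈ 1.316e+21 pound_force (4 s.f.). Final answer: 1.316e+21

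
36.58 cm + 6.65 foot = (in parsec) 7.754e-17. Check: 1 cm = 0.01 m, so 36.58 cm = 36.58 * 0.01 = 0.3658 m. 1 foot = 0.3048 m, so 6.65 foot = 6.65 * 0.3048 = 2.02692 m. Sum: 0.3658 + 2.02692 = 2.39272 m. 1 parsec = 3.0856776e+16 m, so 2.39272 m = 2.39272 / 3.0856776e+16 = 7.7542774e-17 parsec ≈ 7.754e-17 parsec (4 s.f.).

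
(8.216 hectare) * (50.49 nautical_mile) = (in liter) 7.683e+12. Check: 1 hectare = 10000 m^2, so 8.216 hectare = 8.216 * 10000 = 82160 m^2. 1 nautical_mile = 1852 m, so 50.49 nautical_mile = 50.49 * 1852 = 93507.48 m. Combine: 82160 m^2 * 93507.48 m = 7.6825746e+09 m^3. 1 liter = 0.001 m^3, so 7.6825746e+09 m^3 = 7.6825746e+09 / 0.001 = 7.6825746e+12 liter ≈ 7.683e+12 liter (4 s.f.).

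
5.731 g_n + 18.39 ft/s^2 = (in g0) 1 g_n = 9.80665 m/s^2, so 5.731 g_n = 5.731 * 9.80665 = 56.201911 m/s^2. 1 ft/s^2 = 0.3048 m/s^2, so 18.39 ft/s^2 = 18.39 * 0.3048 = 5.605272 m/s^2. Sum: 56.201911 + 5.605272 = 61.807183 m/s^2. 1 g0 = 9.80665 m/s^2, so 61.807183 m/s^2 = 61.807183 / 9.80665 = 6.3025787 g0 ≈ 6.303 g0 (4 s.f.). Final answer: 6.303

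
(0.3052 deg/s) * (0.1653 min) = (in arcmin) 181.6. Check: 1 deg/s = 0.017453293 rad/s, so 0.3052 deg/s = 0.3052 * 0.017453293 = 0.0053267449 rad/s. 1 min = 60 s, so 0.1653 min = 0.1653 * 60 = 9.918 s. Combine: 0.0053267449 rad/s * 9.918 s = 0.052830656 rad. 1 arcmin = 0.00029088821 rad, so 0.052830656 rad = 0.052830656 / 0.00029088821 = 181.61842 arcmin ≈ 181.6 arcmin (4 s.f.).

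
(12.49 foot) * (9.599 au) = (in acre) 1 foot = 0.3048 m, so 12.49 foot = 12.49 * 0.3048 = 3.806952 m. 1 au = 1.4959787e+11 m, so 9.599 au = 9.599 * 1.4959787e+11 = 1.43599e+12 m. Combine: 3.806952 m * 1.43599e+12 m = 5.4667449e+12 m^2. 1 acre = 4046.8564 m^2, so 5.4667449e+12 m^2 = 5.4667449e+12 / 4046.8564 = 1.3508621e+09 acre ≈ 1.351e+09 acre (4 s.f.). Final answer: 1.351e+09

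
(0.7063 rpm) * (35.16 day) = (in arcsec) 4.635e+10. Check: 1 rpm = 0.10471976 rad/s, so 0.7063 rpm = 0.7063 * 0.10471976 = 0.073963563 rad/s. 1 day = 86400 s, so 35.16 day = 35.16 * 86400 = 3037824 s. Combine: 0.073963563 rad/s * 3037824 s = 224688.29 rad. 1 arcsec = 4.8481368e-06 rad, so 224688.29 rad = 224688.29 / 4.8481368e-06 = 4.6345286e+10 arcsec ≈ 4.635e+10 arcsec (4 s.f.).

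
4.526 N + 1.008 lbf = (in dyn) 4.526 N is already in N. 1 lbf = 4.4482216 N, so 1.008 lbf = 1.008 * 4.4482216 = 4.4838074 N. Sum: 4.526 + 4.4838074 = 9.0098074 N. 1 dyn = 1e-05 N, so 9.0098074 N = 9.0098074 / 1e-05 = 900980.74 dyn ≈ 9.01e+05 dyn (4 s.f.). Final answer: 9.01e+05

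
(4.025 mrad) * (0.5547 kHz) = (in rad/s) 2.233. Check: 1 mrad = 0.001 rad, so 4.025 mrad = 4.025 * 0.001 = 0.004025 rad. 1 kHz = 1000 Hz, so 0.5547 kHz = 0.5547 * 1000 = 554.7 Hz. Combine: 0.004025 rad * 554.7 Hz = 2.2326675 rad/s. Result: 2.2326675 rad/s ≈ 2.233 rad/s (4 s.f.).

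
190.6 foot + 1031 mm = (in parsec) 1 foot = 0.3048 m, so 190.6 foot = 190.6 * 0.3048 = 58.09488 m. 1 mm = 0.001 m, so 1031 mm = 1031 * 0.001 = 1.031 m. Sum: 58.09488 + 1.031 = 59.12588 m. 1 parsec = 3.0856776e+16 m, so 59.12588 m = 59.12588 / 3.0856776e+16 = 1.9161393e-15 parsec ≈ 1.916e-15 parsec (4 s.f.). Final answer: 1.916e-15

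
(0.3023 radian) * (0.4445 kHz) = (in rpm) 0.3023 radian = 0.3023 rad. 1 kHz = 1000 Hz, so 0.4445 kHz = 0.4445 * 1000 = 444.5 Hz. Combine: 0.3023 rad * 444.5 Hz = 134.37235 rad/s. 1 rpm = 0.10471976 rad/s, so 134.37235 rad/s = 134.37235 / 0.10471976 = 1283.1614 rpm ≈ 1283 rpm (4 s.f.). Final answer: 1283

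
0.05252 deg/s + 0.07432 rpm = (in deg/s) 1 deg/s = 0.017453293 rad/s, so 0.05252 deg/s = 0.05252 * 0.017453293 = 0.00091664692 rad/s. 1 rpm = 0.10471976 rad/s, so 0.07432 rpm = 0.07432 * 0.10471976 = 0.0077827722 rad/s. Sum: 0.00091664692 + 0.0077827722 = 0.0086994191 rad/s. 1 deg/s = 0.017453293 rad/s, so 0.0086994191 rad/s = 0.0086994191 / 0.017453293 = 0.49844 deg/s ≈ 0.4984 deg/s (4 s.f.). Final answer: 0.4984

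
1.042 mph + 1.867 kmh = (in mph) 2.202. Check: 1 mph = 0.44704 m/s, so 1.042 mph = 1.042 * 0.44704 = 0.46581568 m/s. 1 kmh = 0.27777778 m/s, so 1.867 kmh = 1.867 * 0.27777778 = 0.51861111 m/s. Sum: 0.46581568 + 0.51861111 = 0.98442679 m/s. 1 mph = 0.44704 m/s, so 0.98442679 m/s = 0.98442679 / 0.44704 = 2.2021 mph ≈ 2.202 mph (4 s.f.).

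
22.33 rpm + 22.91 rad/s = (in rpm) 241.1. Check: 1 rpm = 0.10471976 rad/s, so 22.33 rpm = 22.33 * 0.10471976 = 2.3383921 rad/s. 22.91 rad/s is already in rad/s. Sum: 2.3383921 + 22.91 = 25.248392 rad/s. 1 rpm = 0.10471976 rad/s, so 25.248392 rad/s = 25.248392 / 0.10471976 = 241.10438 rpm ≈ 241.1 rpm (4 s.f.).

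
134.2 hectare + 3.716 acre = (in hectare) 135.7. Check: 1 hectare = 10000 m^2, so 134.2 hectare = 134.2 * 10000 = 1342000 m^2. 1 acre = 4046.8564 m^2, so 3.716 acre = 3.716 * 4046.8564 = 15038.118 m^2. Sum: 1342000 + 15038.118 = 1357038.1 m^2. 1 hectare = 10000 m^2, so 1357038.1 m^2 = 1357038.1 / 10000 = 135.70381 hectare ≈ 135.7 hectare (4 s.f.).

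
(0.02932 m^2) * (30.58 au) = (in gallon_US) 0.02932 m^2 is already in m^2. 1 au = 1.4959787e+11 m, so 30.58 au = 30.58 * 1.4959787e+11 = 4.5747029e+12 m. Combine: 0.02932 m^2 * 4.5747029e+12 m = 1.3413029e+11 m^3. 1 gallon_US = 0.0037854118 m^3, so 1.3413029e+11 m^3 = 1.3413029e+11 / 0.0037854118 = 3.5433474e+13 gallon_US ≈ 3.543e+13 gallon_US (4 s.f.). Final answer: 3.543e+13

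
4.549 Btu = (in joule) 4799. Check: 1 Btu = 1055.0559 J, so 4.549 Btu = 4.549 * 1055.0559 = 4799.4491 J. 4799.4491 J = 4799.4491 joule ≈ 4799 joule (4 s.f.).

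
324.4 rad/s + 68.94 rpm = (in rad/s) 324.4 rad/s is already in rad/s. 1 rpm = 0.10471976 rad/s, so 68.94 rpm = 68.94 * 0.10471976 = 7.2193799 rad/s. Sum: 324.4 + 7.2193799 = 331.61938 rad/s. Result: 331.61938 rad/s ≈ 331.6 rad/s (4 s.f.). Final answer: 331.6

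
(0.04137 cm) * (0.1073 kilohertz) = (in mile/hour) 0.0993. Check: 1 cm = 0.01 m, so 0.04137 cm = 0.04137 * 0.01 = 0.0004137 m. 1 kilohertz = 1000 Hz, so 0.1073 kilohertz = 0.1073 * 1000 = 107.3 Hz. Combine: 0.0004137 m * 107.3 Hz = 0.04439001 m/s. 1 mile/hour = 0.44704 m/s, so 0.04439001 m/s = 0.04439001 / 0.44704 = 0.099297624 mile/hour ≈ 0.0993 mile/hour (4 s.f.).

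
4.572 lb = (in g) 1 lb = 0.45359237 kg, so 4.572 lb = 4.572 * 0.45359237 = 2.0738243 kg. 1 g = 0.001 kg, so 2.0738243 kg = 2.0738243 / 0.001 = 2073.8243 g ≈ 2074 g (4 s.f.). Final answer: 2074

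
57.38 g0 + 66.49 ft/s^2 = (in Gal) 5.83e+04. Check: 1 g0 = 9.80665 m/s^2, so 57.38 g0 = 57.38 * 9.80665 = 562.70558 m/s^2. 1 ft/s^2 = 0.3048 m/s^2, so 66.49 ft/s^2 = 66.49 * 0.3048 = 20.266152 m/s^2. Sum: 562.70558 + 20.266152 = 582.97173 m/s^2. 1 Gal = 0.01 m/s^2, so 582.97173 m/s^2 = 582.97173 / 0.01 = 58297.173 Gal ≈ 5.83e+04 Gal (4 s.f.).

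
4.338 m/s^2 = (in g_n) 0.4424. Check: 1 g_n = 9.80665 m/s^2, so 4.338 m/s^2 = 4.338 / 9.80665 = 0.44235289 g_n ≈ 0.4424 g_n (4 s.f.).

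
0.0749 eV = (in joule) 1 eV = 1.6021766e-19 J, so 0.0749 eV = 0.0749 * 1.6021766e-19 = 1.2000303e-20 J. 1.2000303e-20 J = 1.2000303e-20 joule ≈ 1.2e-20 joule (4 s.f.). Final answer: 1.2e-20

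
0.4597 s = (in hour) 0.0001277. Check: 1 hour = 3600 s, so 0.4597 s = 0.4597 / 3600 = 0.00012769444 hour ≈ 0.0001277 hour (4 s.f.).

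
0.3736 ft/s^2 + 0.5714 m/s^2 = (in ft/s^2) 1 ft/s^2 = 0.3048 m/s^2, so 0.3736 ft/s^2 = 0.3736 * 0.3048 = 0.11387328 m/s^2. 0.5714 m/s^2 is already in m/s^2. Sum: 0.11387328 + 0.5714 = 0.68527328 m/s^2. 1 ft/s^2 = 0.3048 m/s^2, so 0.68527328 m/s^2 = 0.68527328 / 0.3048 = 2.2482719 ft/s^2 ≈ 2.248 ft/s^2 (4 s.f.). Final answer: 2.248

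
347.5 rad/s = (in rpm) 3318. Check: 1 rpm = 0.10471976 rad/s, so 347.5 rad/s = 347.5 / 0.10471976 = 3318.3806 rpm ≈ 3318 rpm (4 s.f.).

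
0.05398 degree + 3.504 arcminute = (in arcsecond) 404.6. Check: 1 degree = 0.017453293 rad, so 0.05398 degree = 0.05398 * 0.017453293 = 0.00094212873 rad. 1 arcminute = 0.00029088821 rad, so 3.504 arcminute = 3.504 * 0.00029088821 = 0.0010192723 rad. Sum: 0.00094212873 + 0.0010192723 = 0.001961401 rad. 1 arcsecond = 4.8481368e-06 rad, so 0.001961401 rad = 0.001961401 / 4.8481368e-06 = 404.568 arcsecond ≈ 404.6 arcsecond (4 s.f.).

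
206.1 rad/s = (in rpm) 1 rpm = 0.10471976 rad/s, so 206.1 rad/s = 206.1 / 0.10471976 = 1968.11 rpm ≈ 1968 rpm (4 s.f.). Final answer: 1968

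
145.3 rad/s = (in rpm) 1 rpm = 0.10471976 rad/s, so 145.3 rad/s = 145.3 / 0.10471976 = 1387.5128 rpm ≈ 1388 rpm (4 s.f.). Final answer: 1388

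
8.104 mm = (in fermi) 8.104e+12. Check: 1 mm = 0.001 m, so 8.104 mm = 8.104 * 0.001 = 0.008104 m. 1 fermi = 1e-15 m, so 0.008104 m = 0.008104 / 1e-15 = 8.104e+12 fermi.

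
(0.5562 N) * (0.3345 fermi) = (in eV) 0.5562 N is already in N. 1 fermi = 1e-15 m, so 0.3345 fermi = 0.3345 * 1e-15 = 3.345e-16 m. Combine: 0.5562 N * 3.345e-16 m = 1.860489e-16 J. 1 eV = 1.6021766e-19 J, so 1.860489e-16 J = 1.860489e-16 / 1.6021766e-19 = 1161.2259 eV ≈ 1161 eV (4 s.f.). Final answer: 1161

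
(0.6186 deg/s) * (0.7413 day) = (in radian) 691.5. Check: 1 deg/s = 0.017453293 rad/s, so 0.6186 deg/s = 0.6186 * 0.017453293 = 0.010796607 rad/s. 1 day = 86400 s, so 0.7413 day = 0.7413 * 86400 = 64048.32 s. Combine: 0.010796607 rad/s * 64048.32 s = 691.50452 rad. 691.50452 rad = 691.50452 radian ≈ 691.5 radian (4 s.f.).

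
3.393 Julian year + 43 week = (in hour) 1 Julian year = 31557600 s, so 3.393 Julian year = 3.393 * 31557600 = 1.0707494e+08 s. 1 week = 604800 s, so 43 week = 43 * 604800 = 26006400 s. Sum: 1.0707494e+08 + 26006400 = 1.3308134e+08 s. 1 hour = 3600 s, so 1.3308134e+08 s = 1.3308134e+08 / 3600 = 36967.038 hour ≈ 3.697e+04 hour (4 s.f.). Final answer: 3.697e+04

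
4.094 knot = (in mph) 1 knot = 0.51444444 m/s, so 4.094 knot = 4.094 * 0.51444444 = 2.1061356 m/s. 1 mph = 0.44704 m/s, so 2.1061356 m/s = 2.1061356 / 0.44704 = 4.7112911 mph ≈ 4.711 mph (4 s.f.). Final answer: 4.711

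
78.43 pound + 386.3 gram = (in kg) 35.96. Check: 1 pound = 0.45359237 kg, so 78.43 pound = 78.43 * 0.45359237 = 35.57525 kg. 1 gram = 0.001 kg, so 386.3 gram = 386.3 * 0.001 = 0.3863 kg. Sum: 35.57525 + 0.3863 = 35.96155 kg. Result: 35.96155 kg ≈ 35.96 kg (4 s.f.).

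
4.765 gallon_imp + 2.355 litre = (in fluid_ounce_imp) 1 gallon_imp = 0.00454609 m^3, so 4.765 gallon_imp = 4.765 * 0.00454609 = 0.021662119 m^3. 1 litre = 0.001 m^3, so 2.355 litre = 2.355 * 0.001 = 0.002355 m^3. Sum: 0.021662119 + 0.002355 = 0.024017119 m^3. 1 fluid_ounce_imp = 2.8413063e-05 m^3, so 0.024017119 m^3 = 0.024017119 / 2.8413063e-05 = 845.28441 fluid_ounce_imp ≈ 845.3 fluid_ounce_imp (4 s.f.). Final answer: 845.3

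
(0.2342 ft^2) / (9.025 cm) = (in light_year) 2.548e-17. Check: 1 ft^2 = 0.09290304 m^2, so 0.2342 ft^2 = 0.2342 * 0.09290304 = 0.021757892 m^2. 1 cm = 0.01 m, so 9.025 cm = 9.025 * 0.01 = 0.09025 m. Combine: 0.021757892 m^2 / 0.09025 m = 0.24108468 m. 1 light_year = 9.4607305e+15 m, so 0.24108468 m = 0.24108468 / 9.4607305e+15 = 2.548267e-17 light_year ≈ 2.548e-17 light_year (4 s.f.).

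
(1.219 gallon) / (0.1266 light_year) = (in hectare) 1 gallon = 0.0037854118 m^3, so 1.219 gallon = 1.219 * 0.0037854118 = 0.004614417 m^3. 1 light_year = 9.4607305e+15 m, so 0.1266 light_year = 0.1266 * 9.4607305e+15 = 1.1977285e+15 m. Combine: 0.004614417 m^3 / 1.1977285e+15 m = 3.8526403e-18 m^2. 1 hectare = 10000 m^2, so 3.8526403e-18 m^2 = 3.8526403e-18 / 10000 = 3.8526403e-22 hectare ≈ 3.853e-22 hectare (4 s.f.). Final answer: 3.853e-22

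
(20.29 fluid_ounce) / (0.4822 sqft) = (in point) 37.97. Check: 1 fluid_ounce = 2.957353e-05 m^3, so 20.29 fluid_ounce = 20.29 * 2.957353e-05 = 0.00060004691 m^3. 1 sqft = 0.09290304 m^2, so 0.4822 sqft = 0.4822 * 0.09290304 = 0.044797846 m^2. Combine: 0.00060004691 m^3 / 0.044797846 m^2 = 0.013394548 m. 1 point = 0.00035277778 m, so 0.013394548 m = 0.013394548 / 0.00035277778 = 37.968799 point ≈ 37.97 point (4 s.f.).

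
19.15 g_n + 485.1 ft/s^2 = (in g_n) 34.23. Check: 1 g_n = 9.80665 m/s^2, so 19.15 g_n = 19.15 * 9.80665 = 187.79735 m/s^2. 1 ft/s^2 = 0.3048 m/s^2, so 485.1 ft/s^2 = 485.1 * 0.3048 = 147.85848 m/s^2. Sum: 187.79735 + 147.85848 = 335.65583 m/s^2. 1 g_n = 9.80665 m/s^2, so 335.65583 m/s^2 = 335.65583 / 9.80665 = 34.227369 g_n ≈ 34.23 g_n (4 s.f.).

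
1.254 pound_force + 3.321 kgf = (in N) 38.15. Check: 1 pound_force = 4.4482216 N, so 1.254 pound_force = 1.254 * 4.4482216 = 5.5780699 N. 1 kgf = 9.80665 N, so 3.321 kgf = 3.321 * 9.80665 = 32.567885 N. Sum: 5.5780699 + 32.567885 = 38.145955 N. Result: 38.145955 N ≈ 38.15 N (4 s.f.).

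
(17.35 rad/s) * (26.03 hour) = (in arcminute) 5.589e+09. Check: 17.35 rad/s is already in rad/s. 1 hour = 3600 s, so 26.03 hour = 26.03 * 3600 = 93708 s. Combine: 17.35 rad/s * 93708 s = 1625833.8 rad. 1 arcminute = 0.00029088821 rad, so 1625833.8 rad = 1625833.8 / 0.00029088821 = 5.5892049e+09 arcminute ≈ 5.589e+09 arcminute (4 s.f.).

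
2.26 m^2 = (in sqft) 24.33. Check: 1 sqft = 0.09290304 m^2, so 2.26 m^2 = 2.26 / 0.09290304 = 24.326438 sqft ≈ 24.33 sqft (4 s.f.).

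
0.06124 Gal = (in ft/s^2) 0.002009. Check: 1 Gal = 0.01 m/s^2, so 0.06124 Gal = 0.06124 * 0.01 = 0.0006124 m/s^2. 1 ft/s^2 = 0.3048 m/s^2, so 0.0006124 m/s^2 = 0.0006124 / 0.3048 = 0.0020091864 ft/s^2 ≈ 0.002009 ft/s^2 (4 s.f.).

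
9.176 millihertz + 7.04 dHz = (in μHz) 7.132e+05. Check: 1 millihertz = 0.001 Hz, so 9.176 millihertz = 9.176 * 0.001 = 0.009176 Hz. 1 dHz = 0.1 Hz, so 7.04 dHz = 7.04 * 0.1 = 0.704 Hz. Sum: 0.009176 + 0.704 = 0.713176 Hz. 1 μHz = 1e-06 Hz, so 0.713176 Hz = 0.713176 / 1e-06 = 713176 μHz ≈ 7.132e+05 μHz (4 s.f.).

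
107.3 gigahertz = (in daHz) 1 gigahertz = 1e+09 Hz, so 107.3 gigahertz = 107.3 * 1e+09 = 1.073e+11 Hz. 1 daHz = 10 Hz, so 1.073e+11 Hz = 1.073e+11 / 10 = 1.073e+10 daHz. Final answer: 1.073e+10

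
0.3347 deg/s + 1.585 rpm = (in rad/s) 0.1718. Check: 1 deg/s = 0.017453293 rad/s, so 0.3347 deg/s = 0.3347 * 0.017453293 = 0.005841617 rad/s. 1 rpm = 0.10471976 rad/s, so 1.585 rpm = 1.585 * 0.10471976 = 0.16598081 rad/s. Sum: 0.005841617 + 0.16598081 = 0.17182243 rad/s. Result: 0.17182243 rad/s ≈ 0.1718 rad/s (4 s.f.).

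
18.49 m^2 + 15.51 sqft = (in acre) 0.004925. Check: 18.49 m^2 is already in m^2. 1 sqft = 0.09290304 m^2, so 15.51 sqft = 15.51 * 0.09290304 = 1.4409262 m^2. Sum: 18.49 + 1.4409262 = 19.930926 m^2. 1 acre = 4046.8564 m^2, so 19.930926 m^2 = 19.930926 / 4046.8564 = 0.0049250391 acre ≈ 0.004925 acre (4 s.f.).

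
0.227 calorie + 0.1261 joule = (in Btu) 1 calorie = 4.184 J, so 0.227 calorie = 0.227 * 4.184 = 0.949768 J. 0.1261 joule = 0.1261 J. Sum: 0.949768 + 0.1261 = 1.075868 J. 1 Btu = 1055.0559 J, so 1.075868 J = 1.075868 / 1055.0559 = 0.0010197261 Btu ≈ 0.00102 Btu (4 s.f.). Final answer: 0.00102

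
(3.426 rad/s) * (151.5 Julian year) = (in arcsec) 3.426 rad/s is already in rad/s. 1 Julian year = 31557600 s, so 151.5 Julian year = 151.5 * 31557600 = 4.7809764e+09 s. Combine: 3.426 rad/s * 4.7809764e+09 s = 1.6379625e+10 rad. 1 arcsec = 4.8481368e-06 rad, so 1.6379625e+10 rad = 1.6379625e+10 / 4.8481368e-06 = 3.3785402e+15 arcsec ≈ 3.379e+15 arcsec (4 s.f.). Final answer: 3.379e+15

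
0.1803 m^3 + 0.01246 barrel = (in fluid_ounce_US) 0.1803 m^3 is already in m^3. 1 barrel = 0.15898729 m^3, so 0.01246 barrel = 0.01246 * 0.15898729 = 0.0019809817 m^3. Sum: 0.1803 + 0.0019809817 = 0.18228098 m^3. 1 fluid_ounce_US = 2.957353e-05 m^3, so 0.18228098 m^3 = 0.18228098 / 2.957353e-05 = 6163.6533 fluid_ounce_US ≈ 6164 fluid_ounce_US (4 s.f.). Final answer: 6164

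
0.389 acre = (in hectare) 1 acre = 4046.8564 m^2, so 0.389 acre = 0.389 * 4046.8564 = 1574.2271 m^2. 1 hectare = 10000 m^2, so 1574.2271 m^2 = 1574.2271 / 10000 = 0.15742271 hectare ≈ 0.1574 hectare (4 s.f.). Final answer: 0.1574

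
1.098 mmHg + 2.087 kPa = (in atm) 1 mmHg = 133.32237 Pa, so 1.098 mmHg = 1.098 * 133.32237 = 146.38796 Pa. 1 kPa = 1000 Pa, so 2.087 kPa = 2.087 * 1000 = 2087 Pa. Sum: 146.38796 + 2087 = 2233.388 Pa. 1 atm = 101325 Pa, so 2233.388 Pa = 2233.388 / 101325 = 0.022041825 atm ≈ 0.02204 atm (4 s.f.). Final answer: 0.02204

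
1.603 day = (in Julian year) 0.004389. Check: 1 day = 86400 s, so 1.603 day = 1.603 * 86400 = 138499.2 s. 1 Julian year = 31557600 s, so 138499.2 s = 138499.2 / 31557600 = 0.0043887748 Julian year ≈ 0.004389 Julian year (4 s.f.).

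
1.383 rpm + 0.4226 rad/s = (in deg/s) 32.51. Check: 1 rpm = 0.10471976 rad/s, so 1.383 rpm = 1.383 * 0.10471976 = 0.14482742 rad/s. 0.4226 rad/s is already in rad/s. Sum: 0.14482742 + 0.4226 = 0.56742742 rad/s. 1 deg/s = 0.017453293 rad/s, so 0.56742742 rad/s = 0.56742742 / 0.017453293 = 32.511196 deg/s ≈ 32.51 deg/s (4 s.f.).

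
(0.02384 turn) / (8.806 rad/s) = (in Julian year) 5.39e-10. Check: 1 turn = 6.2831853 rad, so 0.02384 turn = 0.02384 * 6.2831853 = 0.14979114 rad. 8.806 rad/s is already in rad/s. Combine: 0.14979114 rad / 8.806 rad/s = 0.017010122 s. 1 Julian year = 31557600 s, so 0.017010122 s = 0.017010122 / 31557600 = 5.3901825e-10 Julian year ≈ 5.39e-10 Julian year (4 s.f.).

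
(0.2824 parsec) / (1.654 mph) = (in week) 1 parsec = 3.0856776e+16 m, so 0.2824 parsec = 0.2824 * 3.0856776e+16 = 8.7139535e+15 m. 1 mph = 0.44704 m/s, so 1.654 mph = 1.654 * 0.44704 = 0.73940416 m/s. Combine: 8.7139535e+15 m / 0.73940416 m/s = 1.1785102e+16 s. 1 week = 604800 s, so 1.1785102e+16 s = 1.1785102e+16 / 604800 = 1.9485949e+10 week ≈ 1.949e+10 week (4 s.f.). Final answer: 1.949e+10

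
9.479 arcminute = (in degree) 1 arcminute = 0.00029088821 rad, so 9.479 arcminute = 9.479 * 0.00029088821 = 0.0027573293 rad. 1 degree = 0.017453293 rad, so 0.0027573293 rad = 0.0027573293 / 0.017453293 = 0.15798333 degree ≈ 0.158 degree (4 s.f.). Final answer: 0.158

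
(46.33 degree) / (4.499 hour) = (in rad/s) 4.993e-05. Check: 1 degree = 0.017453293 rad, so 46.33 degree = 46.33 * 0.017453293 = 0.80861104 rad. 1 hour = 3600 s, so 4.499 hour = 4.499 * 3600 = 16196.4 s. Combine: 0.80861104 rad / 16196.4 s = 4.9925356e-05 rad/s. Result: 4.9925356e-05 rad/s ≈ 4.993e-05 rad/s (4 s.f.).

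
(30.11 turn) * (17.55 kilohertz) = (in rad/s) 1 turn = 6.2831853 rad, so 30.11 turn = 30.11 * 6.2831853 = 189.18671 rad. 1 kilohertz = 1000 Hz, so 17.55 kilohertz = 17.55 * 1000 = 17550 Hz. Combine: 189.18671 rad * 17550 Hz = 3320226.8 rad/s. Result: 3320226.8 rad/s ≈ 3.32e+06 rad/s (4 s.f.). Final answer: 3.32e+06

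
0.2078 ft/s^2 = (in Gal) 6.334. Check: 1 ft/s^2 = 0.3048 m/s^2, so 0.2078 ft/s^2 = 0.2078 * 0.3048 = 0.06333744 m/s^2. 1 Gal = 0.01 m/s^2, so 0.06333744 m/s^2 = 0.06333744 / 0.01 = 6.333744 Gal ≈ 6.334 Gal (4 s.f.).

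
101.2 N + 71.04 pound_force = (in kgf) 101.2 N is already in N. 1 pound_force = 4.4482216 N, so 71.04 pound_force = 71.04 * 4.4482216 = 316.00166 N. Sum: 101.2 + 316.00166 = 417.20166 N. 1 kgf = 9.80665 N, so 417.20166 N = 417.20166 / 9.80665 = 42.54273 kgf ≈ 42.54 kgf (4 s.f.). Final answer: 42.54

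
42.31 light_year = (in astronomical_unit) 2.676e+06. Check: 1 light_year = 9.4607305e+15 m, so 42.31 light_year = 42.31 * 9.4607305e+15 = 4.0028351e+17 m. 1 astronomical_unit = 1.4959787e+11 m, so 4.0028351e+17 m = 4.0028351e+17 / 1.4959787e+11 = 2675730 astronomical_unit ≈ 2.676e+06 astronomical_unit (4 s.f.).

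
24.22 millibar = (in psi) 0.3513. Check: 1 millibar = 100 Pa, so 24.22 millibar = 24.22 * 100 = 2422 Pa. 1 psi = 6894.7573 Pa, so 2422 Pa = 2422 / 6894.7573 = 0.3512814 psi ≈ 0.3513 psi (4 s.f.).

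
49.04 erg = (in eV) 3.061e+13. Check: 1 erg = 1e-07 J, so 49.04 erg = 49.04 * 1e-07 = 4.904e-06 J. 1 eV = 1.6021766e-19 J, so 4.904e-06 J = 4.904e-06 / 1.6021766e-19 = 3.0608361e+13 eV ≈ 3.061e+13 eV (4 s.f.).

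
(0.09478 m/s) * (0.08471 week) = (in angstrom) 0.09478 m/s is already in m/s. 1 week = 604800 s, so 0.08471 week = 0.08471 * 604800 = 51232.608 s. Combine: 0.09478 m/s * 51232.608 s = 4855.8266 m. 1 angstrom = 1e-10 m, so 4855.8266 m = 4855.8266 / 1e-10 = 4.8558266e+13 angstrom ≈ 4.856e+13 angstrom (4 s.f.). Final answer: 4.856e+13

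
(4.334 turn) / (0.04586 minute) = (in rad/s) 1 turn = 6.2831853 rad, so 4.334 turn = 4.334 * 6.2831853 = 27.231325 rad. 1 minute = 60 s, so 0.04586 minute = 0.04586 * 60 = 2.7516 s. Combine: 27.231325 rad / 2.7516 s = 9.8965421 rad/s. Result: 9.8965421 rad/s ≈ 9.897 rad/s (4 s.f.). Final answer: 9.897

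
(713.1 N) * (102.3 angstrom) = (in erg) 72.95. Check: 713.1 N is already in N. 1 angstrom = 1e-10 m, so 102.3 angstrom = 102.3 * 1e-10 = 1.023e-08 m. Combine: 713.1 N * 1.023e-08 m = 7.295013e-06 J. 1 erg = 1e-07 J, so 7.295013e-06 J = 7.295013e-06 / 1e-07 = 72.95013 erg ≈ 72.95 erg (4 s.f.).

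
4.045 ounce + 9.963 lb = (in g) 1 ounce = 0.028349523 kg, so 4.045 ounce = 4.045 * 0.028349523 = 0.11467382 kg. 1 lb = 0.45359237 kg, so 9.963 lb = 9.963 * 0.45359237 = 4.5191408 kg. Sum: 0.11467382 + 4.5191408 = 4.6338146 kg. 1 g = 0.001 kg, so 4.6338146 kg = 4.6338146 / 0.001 = 4633.8146 g ≈ 4634 g (4 s.f.). Final answer: 4634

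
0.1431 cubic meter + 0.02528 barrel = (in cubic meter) 0.1431 cubic meter = 0.1431 m^3. 1 barrel = 0.15898729 m^3, so 0.02528 barrel = 0.02528 * 0.15898729 = 0.0040191988 m^3. Sum: 0.1431 + 0.0040191988 = 0.1471192 m^3. 0.1471192 m^3 = 0.1471192 cubic meter ≈ 0.1471 cubic meter (4 s.f.). Final answer: 0.1471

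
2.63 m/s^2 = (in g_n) 1 g_n = 9.80665 m/s^2, so 2.63 m/s^2 = 2.63 / 9.80665 = 0.26818536 g_n ≈ 0.2682 g_n (4 s.f.). Final answer: 0.2682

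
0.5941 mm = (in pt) 1.684. Check: 1 mm = 0.001 m, so 0.5941 mm = 0.5941 * 0.001 = 0.0005941 m. 1 pt = 0.00035277778 m, so 0.0005941 m = 0.0005941 / 0.00035277778 = 1.684063 pt ≈ 1.684 pt (4 s.f.).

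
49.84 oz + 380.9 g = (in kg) 1.794. Check: 1 oz = 0.028349523 kg, so 49.84 oz = 49.84 * 0.028349523 = 1.4129402 kg. 1 g = 0.001 kg, so 380.9 g = 380.9 * 0.001 = 0.3809 kg. Sum: 1.4129402 + 0.3809 = 1.7938402 kg. Result: 1.7938402 kg ≈ 1.794 kg (4 s.f.).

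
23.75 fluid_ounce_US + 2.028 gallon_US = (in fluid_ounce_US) 283.3. Check: 1 fluid_ounce_US = 2.957353e-05 m^3, so 23.75 fluid_ounce_US = 23.75 * 2.957353e-05 = 0.00070237133 m^3. 1 gallon_US = 0.0037854118 m^3, so 2.028 gallon_US = 2.028 * 0.0037854118 = 0.0076768151 m^3. Sum: 0.00070237133 + 0.0076768151 = 0.0083791864 m^3. 1 fluid_ounce_US = 2.957353e-05 m^3, so 0.0083791864 m^3 = 0.0083791864 / 2.957353e-05 = 283.334 fluid_ounce_US ≈ 283.3 fluid_ounce_US (4 s.f.).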